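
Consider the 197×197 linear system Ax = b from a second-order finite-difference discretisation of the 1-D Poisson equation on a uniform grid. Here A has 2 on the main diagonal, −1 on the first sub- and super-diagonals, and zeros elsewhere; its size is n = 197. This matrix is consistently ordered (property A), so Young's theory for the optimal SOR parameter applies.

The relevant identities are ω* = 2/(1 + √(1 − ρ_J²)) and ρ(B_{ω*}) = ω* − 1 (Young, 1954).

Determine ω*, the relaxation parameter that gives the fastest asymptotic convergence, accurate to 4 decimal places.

ω* = 1.9688

[ρ_J] n=197: ρ(B_J) = cos(π/(n+1)) = cos(π/198) = 0.9999.
root = sin(π/198) = 0.01587  (since 1−cos² = sin²).
[ω*] 2 ÷ (1 + 0.01587) = 2 ÷ 1.01587 = 1.9688.
Hence ρ(B_{ω*}) = 1.9688 − 1 = 0.9688.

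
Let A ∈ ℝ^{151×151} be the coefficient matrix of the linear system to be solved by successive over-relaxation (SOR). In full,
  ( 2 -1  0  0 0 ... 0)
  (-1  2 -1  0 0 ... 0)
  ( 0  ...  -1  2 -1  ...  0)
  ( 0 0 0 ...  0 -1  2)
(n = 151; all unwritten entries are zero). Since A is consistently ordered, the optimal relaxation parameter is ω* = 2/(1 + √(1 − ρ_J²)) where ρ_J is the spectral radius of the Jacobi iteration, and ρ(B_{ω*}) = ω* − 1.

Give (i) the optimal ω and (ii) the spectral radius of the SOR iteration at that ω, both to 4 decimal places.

ω* = 1.9595, ρ_SOR = 0.9595

spectrum of D⁻¹(L+U) = {cos(kπ/152) : 1≤k≤151}; ρ_J = cos(π/152) = 0.9998.
√(1 − cos²(π/152)) = sin(π/152) ≈ 0.02067.
ω* = 2 / (1 + 0.02067) = 2 / 1.02067 ≈ 1.9595.
At ω = 1.9595 every |λ(B_ω)| = ω−1, so ρ_SOR = 0.9595.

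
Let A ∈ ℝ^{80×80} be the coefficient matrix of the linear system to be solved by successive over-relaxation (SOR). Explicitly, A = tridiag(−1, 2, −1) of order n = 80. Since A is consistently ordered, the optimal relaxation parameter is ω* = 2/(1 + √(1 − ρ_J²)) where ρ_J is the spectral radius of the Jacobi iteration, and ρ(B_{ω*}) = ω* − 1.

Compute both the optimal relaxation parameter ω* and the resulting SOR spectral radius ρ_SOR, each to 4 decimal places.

With n=80, ρ(Jacobi) = cos(π/81) = 0.9992.
√(1−ρ_J²) = |sin(π/81)| = 0.03878
[ω*] 2 ÷ (1 + 0.03878) = 2 ÷ 1.03878 = 1.9253.
[ρ_SOR] ω* − 1 = 0.9253.

ω* = 1.9253, ρ_SOR = 0.9253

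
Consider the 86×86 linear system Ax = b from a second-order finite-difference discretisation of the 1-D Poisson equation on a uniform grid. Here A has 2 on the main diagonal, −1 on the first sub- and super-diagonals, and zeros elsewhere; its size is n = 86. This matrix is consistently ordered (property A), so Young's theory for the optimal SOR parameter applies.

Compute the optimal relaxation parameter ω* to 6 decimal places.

ω* = 1.930311

With n=86, ρ(Jacobi) = cos(π/87) = 0.999348.
√(1−ρ_J²) = |sin(π/87)| = 0.0361024
So ω* = 2/1.0361024 = 1.930311 (Young).
Hence ρ(B_{ω*}) = 1.930311 − 1 = 0.930311.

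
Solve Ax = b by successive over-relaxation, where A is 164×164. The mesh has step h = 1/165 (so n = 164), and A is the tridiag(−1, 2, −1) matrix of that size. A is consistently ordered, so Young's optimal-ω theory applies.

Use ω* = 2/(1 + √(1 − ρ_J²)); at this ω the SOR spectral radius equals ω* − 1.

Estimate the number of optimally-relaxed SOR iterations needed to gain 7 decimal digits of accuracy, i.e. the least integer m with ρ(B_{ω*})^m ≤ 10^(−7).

m = 424

ρ_J = max_k |cos(kπ/165)| = cos(π/165) = 0.9998187
root = sin(π/165) = 0.0190388  (since 1−cos² = sin²).
ω* = 2 / (1 + 0.0190388) = 2 / 1.0190388 ≈ 1.9626338.
ρ(B_{ω*}) = ω*−1 = 0.9626338
7·ln10 = 16.1181; −ln(0.9626338) = 0.0380822; m = ⌈16.1181/0.0380822⌉ = ⌈423.245⌉ = 424.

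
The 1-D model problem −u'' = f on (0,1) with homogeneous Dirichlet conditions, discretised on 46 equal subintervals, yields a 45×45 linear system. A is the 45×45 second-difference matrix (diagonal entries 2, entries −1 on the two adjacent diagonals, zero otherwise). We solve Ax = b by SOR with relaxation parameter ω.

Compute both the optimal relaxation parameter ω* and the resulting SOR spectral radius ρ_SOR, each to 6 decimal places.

ρ_J = max_k |cos(kπ/46)| = cos(π/46) = 0.997669
√(1−ρ_J²) simplifies to sin(π/46) = 0.0682424.
Then 2/(1+√(1−ρ_J²)) = 2/(1+0.0682424); ω* = 2/1.0682424 = 1.872234.
ρ(B_{ω*}) = ω*−1 = 0.872234

ω* = 1.872234, ρ_SOR = 0.872234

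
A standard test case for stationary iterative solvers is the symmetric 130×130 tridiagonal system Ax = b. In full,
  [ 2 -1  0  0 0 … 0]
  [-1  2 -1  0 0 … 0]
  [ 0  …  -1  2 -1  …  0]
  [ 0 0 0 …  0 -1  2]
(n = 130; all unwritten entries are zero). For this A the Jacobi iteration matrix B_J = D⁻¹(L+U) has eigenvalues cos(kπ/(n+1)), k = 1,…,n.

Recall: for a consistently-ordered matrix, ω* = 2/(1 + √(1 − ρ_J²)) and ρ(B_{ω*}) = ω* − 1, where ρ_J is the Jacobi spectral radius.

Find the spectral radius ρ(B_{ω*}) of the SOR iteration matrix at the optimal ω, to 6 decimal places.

n=130: λ(B_J) = 1 − λ(A)/2 = cos(kπ/131); k=1 gives ρ_J = 0.999712.
√(1−ρ_J²) simplifies to sin(π/131) = 0.0239793.
So ω* = 2/1.0239793 = 1.953164 (Young).
and ρ(B_{ω*}) = 1.953164 − 1 = 0.953164.

ρ_SOR = 0.953164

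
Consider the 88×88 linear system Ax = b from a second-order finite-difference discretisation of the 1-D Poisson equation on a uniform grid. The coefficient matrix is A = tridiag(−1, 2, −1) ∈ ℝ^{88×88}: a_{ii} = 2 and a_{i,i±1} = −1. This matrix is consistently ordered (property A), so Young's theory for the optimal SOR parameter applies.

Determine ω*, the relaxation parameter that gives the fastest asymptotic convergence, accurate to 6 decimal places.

ω* = 1.931823

spectrum of D⁻¹(L+U) = {cos(kπ/89) : 1≤k≤88}; ρ_J = cos(π/89) = 0.999377.
√(1−ρ_J²) = |sin(π/89)| = 0.0352915
Then 2/(1+√(1−ρ_J²)) = 2/(1+0.0352915); ω* = 2/1.0352915 = 1.931823.
ρ_SOR = ω* − 1 ≈ 0.931823.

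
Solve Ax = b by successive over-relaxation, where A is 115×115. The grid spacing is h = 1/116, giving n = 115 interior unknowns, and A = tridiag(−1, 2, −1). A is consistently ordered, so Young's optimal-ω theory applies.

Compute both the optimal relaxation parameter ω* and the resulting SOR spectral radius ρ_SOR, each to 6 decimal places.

ω* = 1.947269, ρ_SOR = 0.947269

½·tridiag(1,0,1) at n=115: λ_k = cos(kπ/116); max |λ| at k=1 ⇒ ρ_J = cos(π/116) ≈ 0.999633.
root = sin(π/116) = 0.0270794  (since 1−cos² = sin²).
ω* = 2/(1+0.0270794) = 1.947269
ρ_SOR = ω* − 1 = 1.947269 − 1 = 0.947269.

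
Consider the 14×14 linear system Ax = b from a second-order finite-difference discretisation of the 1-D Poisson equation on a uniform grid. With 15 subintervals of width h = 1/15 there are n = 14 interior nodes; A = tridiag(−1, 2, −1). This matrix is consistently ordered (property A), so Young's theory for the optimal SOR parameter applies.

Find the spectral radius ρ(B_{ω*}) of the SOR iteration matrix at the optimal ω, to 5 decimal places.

ρ_SOR = 0.65575

With n=14, ρ(Jacobi) = cos(π/15) = 0.97815.
√(1−ρ_J²) simplifies to sin(π/15) = 0.207912.
So ω* = 2/1.207912 = 1.65575 (Young).
ρ_SOR = ω* − 1 ≈ 0.65575.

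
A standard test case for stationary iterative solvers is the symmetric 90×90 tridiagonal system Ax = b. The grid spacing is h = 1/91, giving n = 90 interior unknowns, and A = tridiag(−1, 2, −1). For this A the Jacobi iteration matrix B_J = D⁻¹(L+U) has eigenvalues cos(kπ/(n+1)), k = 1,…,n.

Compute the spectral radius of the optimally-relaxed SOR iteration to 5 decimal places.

spectrum of D⁻¹(L+U) = {cos(kπ/91) : 1≤k≤90}; ρ_J = cos(π/91) = 0.99940.
root = sin(π/91) = 0.034516  (since 1−cos² = sin²).
ω* = 2/(1+0.034516) = 1.93327
Hence ρ(B_{ω*}) = 1.93327 − 1 = 0.93327.

ρ_SOR = 0.93327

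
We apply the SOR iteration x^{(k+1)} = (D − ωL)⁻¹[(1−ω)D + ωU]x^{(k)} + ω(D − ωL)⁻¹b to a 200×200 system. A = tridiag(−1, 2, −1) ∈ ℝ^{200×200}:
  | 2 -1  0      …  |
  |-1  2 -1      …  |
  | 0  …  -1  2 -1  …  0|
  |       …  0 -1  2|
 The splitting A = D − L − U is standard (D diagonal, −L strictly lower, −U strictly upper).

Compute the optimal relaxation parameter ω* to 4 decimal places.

ω* = 1.9692

n=200: λ(B_J) = 1 − λ(A)/2 = cos(kπ/201); k=1 gives ρ_J = 0.9999.
√(1 − cos²(π/201)) = sin(π/201) ≈ 0.01563.
ω* = 2/(1+0.01563) = 1.9692
ρ(B_{ω*}) = ω*−1 = 0.9692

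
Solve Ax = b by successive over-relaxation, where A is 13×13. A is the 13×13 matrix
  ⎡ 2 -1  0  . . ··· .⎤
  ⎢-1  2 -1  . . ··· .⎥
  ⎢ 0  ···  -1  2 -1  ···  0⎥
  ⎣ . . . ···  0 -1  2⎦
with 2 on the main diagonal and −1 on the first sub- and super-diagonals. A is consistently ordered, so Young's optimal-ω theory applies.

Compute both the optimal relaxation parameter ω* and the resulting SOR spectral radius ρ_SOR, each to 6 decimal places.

ω* = 1.635964, ρ_SOR = 0.635964

n=13: λ(B_J) = 1 − λ(A)/2 = cos(kπ/14); k=1 gives ρ_J = 0.974928.
root = sin(π/14) = 0.2225209  (since 1−cos² = sin²).
ω* = 2 / (1 + 0.2225209) = 2 / 1.2225209 ≈ 1.635964.
At ω = 1.635964 every |λ(B_ω)| = ω−1, so ρ_SOR = 0.635964.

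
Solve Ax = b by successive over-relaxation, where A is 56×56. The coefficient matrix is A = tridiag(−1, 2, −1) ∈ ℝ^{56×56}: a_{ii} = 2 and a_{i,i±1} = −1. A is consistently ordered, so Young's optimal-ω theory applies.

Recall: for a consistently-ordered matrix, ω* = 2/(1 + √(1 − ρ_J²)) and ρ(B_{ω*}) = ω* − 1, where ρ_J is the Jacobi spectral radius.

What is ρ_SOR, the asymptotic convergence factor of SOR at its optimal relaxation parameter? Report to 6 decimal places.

n=56: λ(B_J) = 1 − λ(A)/2 = cos(kπ/57); k=1 gives ρ_J = 0.998482.
√(1−ρ_J²) = |sin(π/57)| = 0.0550878
Then 2/(1+√(1−ρ_J²)) = 2/(1+0.0550878); ω* = 2/1.0550878 = 1.895577.
Hence ρ(B_{ω*}) = 1.895577 − 1 = 0.895577.

ρ_SOR = 0.895577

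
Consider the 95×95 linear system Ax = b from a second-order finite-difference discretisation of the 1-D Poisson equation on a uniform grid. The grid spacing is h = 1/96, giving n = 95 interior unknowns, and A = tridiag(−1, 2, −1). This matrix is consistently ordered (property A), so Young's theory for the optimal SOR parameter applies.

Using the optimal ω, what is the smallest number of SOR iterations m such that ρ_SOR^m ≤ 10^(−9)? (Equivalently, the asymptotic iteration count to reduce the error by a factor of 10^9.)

m = 317

B_J for the 95×95 system has eigenvalues cos(kπ/96); ρ_J = cos(π/96) = 0.9994646.
root = sin(π/96) = 0.0327191  (since 1−cos² = sin²).
Then 2/(1+√(1−ρ_J²)) = 2/(1+0.0327191); ω* = 2/1.0327191 = 1.9366350.
ρ(B_{ω*}) = ω*−1 = 0.9366350
m ≥ 9·ln10 / (−ln 0.9366350) = 316.572; smallest integer m = 317.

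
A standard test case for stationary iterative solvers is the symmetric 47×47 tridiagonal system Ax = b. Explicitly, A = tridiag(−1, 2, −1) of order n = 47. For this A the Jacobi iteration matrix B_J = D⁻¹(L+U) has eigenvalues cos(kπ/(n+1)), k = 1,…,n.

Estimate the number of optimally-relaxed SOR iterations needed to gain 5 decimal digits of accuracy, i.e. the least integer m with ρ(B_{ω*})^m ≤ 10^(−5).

½·tridiag(1,0,1) at n=47: λ_k = cos(kπ/48); max |λ| at k=1 ⇒ ρ_J = cos(π/48) ≈ 0.9978589.
√(1−ρ_J²) = |sin(π/48)| = 0.0654031
[ω*] 2 ÷ (1 + 0.0654031) = 2 ÷ 1.0654031 = 1.8772237.
ρ_SOR = ω* − 1 = 1.8772237 − 1 = 0.8772237.
Need (0.8772237)^m ≤ 10^(−5): m ≥ 5·ln10/|ln 0.8772237| = 11.5129/0.130993 = 87.889 ⇒ m = 88.

m = 88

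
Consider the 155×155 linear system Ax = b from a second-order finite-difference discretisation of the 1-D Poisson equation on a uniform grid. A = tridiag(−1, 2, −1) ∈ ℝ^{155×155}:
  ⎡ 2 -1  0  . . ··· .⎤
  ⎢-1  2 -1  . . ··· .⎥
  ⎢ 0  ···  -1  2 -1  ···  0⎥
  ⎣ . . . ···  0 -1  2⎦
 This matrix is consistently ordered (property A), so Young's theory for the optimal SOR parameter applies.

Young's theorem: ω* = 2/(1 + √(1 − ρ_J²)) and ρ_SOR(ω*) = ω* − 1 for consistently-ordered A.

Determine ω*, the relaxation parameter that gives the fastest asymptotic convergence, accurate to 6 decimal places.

ω* = 1.960521

[ρ_J] n=155: ρ(B_J) = cos(π/(n+1)) = cos(π/156) = 0.999797.
root = sin(π/156) = 0.0201371  (since 1−cos² = sin²).
ω* = 2 / (1 + 0.0201371) = 2 / 1.0201371 ≈ 1.960521.
[ρ_SOR] ω* − 1 = 0.960521.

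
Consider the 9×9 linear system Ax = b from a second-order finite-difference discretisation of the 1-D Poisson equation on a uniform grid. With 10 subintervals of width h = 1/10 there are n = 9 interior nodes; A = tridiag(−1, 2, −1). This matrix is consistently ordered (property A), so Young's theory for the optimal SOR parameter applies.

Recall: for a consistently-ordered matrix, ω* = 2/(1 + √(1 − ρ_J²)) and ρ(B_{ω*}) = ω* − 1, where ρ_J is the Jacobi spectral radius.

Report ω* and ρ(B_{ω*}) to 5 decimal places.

ω* = 1.52786, ρ_SOR = 0.52786

spectrum of D⁻¹(L+U) = {cos(kπ/10) : 1≤k≤9}; ρ_J = cos(π/10) = 0.95106.
√(1−ρ_J²) = |sin(π/10)| = 0.309017
Then 2/(1+√(1−ρ_J²)) = 2/(1+0.309017); ω* = 2/1.309017 = 1.52786.
At ω = 1.52786 every |λ(B_ω)| = ω−1, so ρ_SOR = 0.52786.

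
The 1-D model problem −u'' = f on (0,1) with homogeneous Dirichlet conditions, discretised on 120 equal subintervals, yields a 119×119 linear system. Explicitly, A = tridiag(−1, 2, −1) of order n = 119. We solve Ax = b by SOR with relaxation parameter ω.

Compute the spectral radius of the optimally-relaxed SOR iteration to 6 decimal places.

ρ_SOR = 0.948982

½·tridiag(1,0,1) at n=119: λ_k = cos(kπ/120); max |λ| at k=1 ⇒ ρ_J = cos(π/120) ≈ 0.999657.
root = sin(π/120) = 0.0261769  (since 1−cos² = sin²).
ω* = 2 / (1 + 0.0261769) = 2 / 1.0261769 ≈ 1.948982.
Hence ρ(B_{ω*}) = 1.948982 − 1 = 0.948982.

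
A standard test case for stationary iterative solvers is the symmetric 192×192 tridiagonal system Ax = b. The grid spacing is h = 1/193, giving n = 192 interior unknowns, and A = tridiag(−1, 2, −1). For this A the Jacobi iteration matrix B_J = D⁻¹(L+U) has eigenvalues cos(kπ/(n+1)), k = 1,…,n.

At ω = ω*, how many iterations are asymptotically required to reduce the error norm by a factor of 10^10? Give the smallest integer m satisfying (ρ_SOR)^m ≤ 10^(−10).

[ρ_J] n=192: ρ(B_J) = cos(π/(n+1)) = cos(π/193) = 0.9998675.
√(1−ρ_J²) simplifies to sin(π/193) = 0.0162770.
ω* = 2/(1+0.0162770) = 1.9679674
ρ_SOR = ω* − 1 = 1.9679674 − 1 = 0.9679674.
ρ_SOR^m ≤ 10^(−10) ⇔ m ≥ 10·ln10/(−ln 0.9679674) = 23.0259/0.0325569 = 707.251; m = ⌈707.251⌉ = 708.

m = 708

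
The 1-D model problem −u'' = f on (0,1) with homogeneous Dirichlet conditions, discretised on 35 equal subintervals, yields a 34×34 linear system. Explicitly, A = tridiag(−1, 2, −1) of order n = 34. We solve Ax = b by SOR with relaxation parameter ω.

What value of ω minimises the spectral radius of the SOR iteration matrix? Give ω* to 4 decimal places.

ω* = 1.8355

n=34: λ(B_J) = 1 − λ(A)/2 = cos(kπ/35); k=1 gives ρ_J = 0.9960.
√(1 − cos²(π/35)) = sin(π/35) ≈ 0.08964.
So ω* = 2/1.08964 = 1.8355 (Young).
ρ_SOR = ω* − 1 ≈ 0.8355.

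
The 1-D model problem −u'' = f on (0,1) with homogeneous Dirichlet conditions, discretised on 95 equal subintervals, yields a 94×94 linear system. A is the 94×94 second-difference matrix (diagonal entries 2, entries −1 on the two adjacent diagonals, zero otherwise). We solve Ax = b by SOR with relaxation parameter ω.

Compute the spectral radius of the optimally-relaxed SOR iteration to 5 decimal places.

ρ_SOR = 0.93599

spectrum of D⁻¹(L+U) = {cos(kπ/95) : 1≤k≤94}; ρ_J = cos(π/95) = 0.99945.
√(1−ρ_J²) = |sin(π/95)| = 0.033063
So ω* = 2/1.033063 = 1.93599 (Young).
and ρ(B_{ω*}) = 1.93599 − 1 = 0.93599.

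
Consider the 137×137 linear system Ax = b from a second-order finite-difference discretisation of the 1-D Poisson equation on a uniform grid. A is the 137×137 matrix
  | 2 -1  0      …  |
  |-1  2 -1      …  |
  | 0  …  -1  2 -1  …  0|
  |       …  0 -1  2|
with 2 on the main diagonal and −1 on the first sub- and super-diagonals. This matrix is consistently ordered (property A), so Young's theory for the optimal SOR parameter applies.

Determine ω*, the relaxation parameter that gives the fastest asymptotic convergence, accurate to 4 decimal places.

[ρ_J] n=137: ρ(B_J) = cos(π/(n+1)) = cos(π/138) = 0.9997.
root = sin(π/138) = 0.02276  (since 1−cos² = sin²).
So ω* = 2/1.02276 = 1.9555 (Young).
ρ(B_{ω*}) = ω*−1 = 0.9555

ω* = 1.9555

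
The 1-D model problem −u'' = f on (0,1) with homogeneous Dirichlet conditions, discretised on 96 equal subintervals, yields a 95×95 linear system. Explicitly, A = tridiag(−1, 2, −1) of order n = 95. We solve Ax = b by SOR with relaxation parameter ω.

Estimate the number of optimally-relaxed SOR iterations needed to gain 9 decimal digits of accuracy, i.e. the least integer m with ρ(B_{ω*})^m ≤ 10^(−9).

m = 317

½·tridiag(1,0,1) at n=95: λ_k = cos(kπ/96); max |λ| at k=1 ⇒ ρ_J = cos(π/96) ≈ 0.9994646.
√(1 − cos²(π/96)) = sin(π/96) ≈ 0.0327191.
Then 2/(1+√(1−ρ_J²)) = 2/(1+0.0327191); ω* = 2/1.0327191 = 1.9366350.
Hence ρ(B_{ω*}) = 1.9366350 − 1 = 0.9366350.
ρ_SOR^m ≤ 10^(−9) ⇔ m ≥ 9·ln10/(−ln 0.9366350) = 20.7233/0.0654616 = 316.572; m = ⌈316.572⌉ = 317.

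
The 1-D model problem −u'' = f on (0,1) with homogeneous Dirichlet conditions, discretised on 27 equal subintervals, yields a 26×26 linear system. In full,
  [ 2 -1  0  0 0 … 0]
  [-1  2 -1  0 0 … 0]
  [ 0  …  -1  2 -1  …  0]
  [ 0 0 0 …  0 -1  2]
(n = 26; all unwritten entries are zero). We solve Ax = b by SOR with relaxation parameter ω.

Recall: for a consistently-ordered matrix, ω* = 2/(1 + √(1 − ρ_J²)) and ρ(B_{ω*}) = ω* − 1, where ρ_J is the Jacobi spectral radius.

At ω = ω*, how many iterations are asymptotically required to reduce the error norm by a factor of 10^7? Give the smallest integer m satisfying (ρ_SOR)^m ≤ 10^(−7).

m = 70

ρ_J = max_k |cos(kπ/27)| = cos(π/27) = 0.9932384
1 − cos²(π/27) = sin²(π/27) ⇒ √(1−ρ_J²) = sin(π/27) = 0.1160929.
[ω*] 2 ÷ (1 + 0.1160929) = 2 ÷ 1.1160929 = 1.7919655.
Hence ρ(B_{ω*}) = 1.7919655 − 1 = 0.7919655.
For 7 digits: m = 7·ln10 / (−ln 0.7919655) = 16.1181/0.233237 = 69.106; round up → m = 70.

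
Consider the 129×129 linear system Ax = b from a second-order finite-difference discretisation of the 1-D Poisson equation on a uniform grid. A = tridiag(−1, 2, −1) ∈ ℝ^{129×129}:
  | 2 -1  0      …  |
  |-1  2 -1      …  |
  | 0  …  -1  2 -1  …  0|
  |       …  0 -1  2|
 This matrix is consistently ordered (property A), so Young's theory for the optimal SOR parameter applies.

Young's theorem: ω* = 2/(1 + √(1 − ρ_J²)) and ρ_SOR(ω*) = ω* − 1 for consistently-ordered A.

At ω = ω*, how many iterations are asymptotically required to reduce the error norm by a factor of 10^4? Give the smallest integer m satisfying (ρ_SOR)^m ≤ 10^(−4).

m = 191

[ρ_J] n=129: ρ(B_J) = cos(π/(n+1)) = cos(π/130) = 0.9997080.
√(1−ρ_J²) = |sin(π/130)| = 0.0241637
[ω*] 2 ÷ (1 + 0.0241637) = 2 ÷ 1.0241637 = 1.9528128.
Hence ρ(B_{ω*}) = 1.9528128 − 1 = 0.9528128.
(0.9528128)^m ≤ 10^{−4}  ⇒  m·ln(0.9528128) ≤ −4·ln10  ⇒  m ≥ 190.545  ⇒  m = 191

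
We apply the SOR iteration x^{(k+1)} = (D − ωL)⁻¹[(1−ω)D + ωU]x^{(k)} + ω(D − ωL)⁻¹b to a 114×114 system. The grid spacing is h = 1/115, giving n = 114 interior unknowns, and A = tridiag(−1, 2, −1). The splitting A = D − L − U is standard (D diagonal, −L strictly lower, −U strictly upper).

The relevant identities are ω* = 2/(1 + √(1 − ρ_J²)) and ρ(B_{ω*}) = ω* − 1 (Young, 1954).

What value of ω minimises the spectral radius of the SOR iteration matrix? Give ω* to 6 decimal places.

ω* = 1.946823

With n=114, ρ(Jacobi) = cos(π/115) = 0.999627.
√(1−ρ_J²) simplifies to sin(π/115) = 0.0273148.
[ω*] 2 ÷ (1 + 0.0273148) = 2 ÷ 1.0273148 = 1.946823.
Hence ρ(B_{ω*}) = 1.946823 − 1 = 0.946823.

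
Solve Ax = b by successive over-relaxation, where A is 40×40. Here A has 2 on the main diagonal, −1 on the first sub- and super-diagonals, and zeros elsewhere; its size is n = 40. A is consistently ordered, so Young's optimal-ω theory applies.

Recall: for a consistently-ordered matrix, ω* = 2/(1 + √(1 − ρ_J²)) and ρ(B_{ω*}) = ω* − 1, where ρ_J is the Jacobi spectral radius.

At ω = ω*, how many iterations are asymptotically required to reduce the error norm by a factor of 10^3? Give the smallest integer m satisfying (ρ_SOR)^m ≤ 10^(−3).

[ρ_J] n=40: ρ(B_J) = cos(π/(n+1)) = cos(π/41) = 0.9970658.
1 − cos²(π/41) = sin²(π/41) ⇒ √(1−ρ_J²) = sin(π/41) = 0.0765493.
Then 2/(1+√(1−ρ_J²)) = 2/(1+0.0765493); ω* = 2/1.0765493 = 1.8577877.
ρ_SOR = ω* − 1 ≈ 0.8577877.
Need (0.8577877)^m ≤ 10^(−3): m ≥ 3·ln10/|ln 0.8577877| = 6.90776/0.153399 = 45.031 ⇒ m = 46.

m = 46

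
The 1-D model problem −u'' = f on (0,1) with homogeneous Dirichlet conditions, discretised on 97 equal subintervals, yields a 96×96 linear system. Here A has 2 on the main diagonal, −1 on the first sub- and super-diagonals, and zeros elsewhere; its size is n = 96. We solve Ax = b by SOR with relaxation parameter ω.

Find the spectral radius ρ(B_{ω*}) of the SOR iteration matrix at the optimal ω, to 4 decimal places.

ρ_SOR = 0.9373

With n=96, ρ(Jacobi) = cos(π/97) = 0.9995.
√(1−ρ_J²) simplifies to sin(π/97) = 0.03238.
ω* = 2 / (1 + 0.03238) = 2 / 1.03238 ≈ 1.9373.
Hence ρ(B_{ω*}) = 1.9373 − 1 = 0.9373.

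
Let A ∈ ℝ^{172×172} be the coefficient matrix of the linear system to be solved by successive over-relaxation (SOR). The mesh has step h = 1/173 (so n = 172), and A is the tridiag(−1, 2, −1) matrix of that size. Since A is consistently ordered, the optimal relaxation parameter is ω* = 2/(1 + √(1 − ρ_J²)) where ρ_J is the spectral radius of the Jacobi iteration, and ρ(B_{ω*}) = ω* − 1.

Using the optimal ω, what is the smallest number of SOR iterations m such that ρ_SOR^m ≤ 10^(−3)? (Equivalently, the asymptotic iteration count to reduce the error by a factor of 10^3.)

m = 191

n=172: λ(B_J) = 1 − λ(A)/2 = cos(kπ/173); k=1 gives ρ_J = 0.9998351.
√(1 − cos²(π/173)) = sin(π/173) ≈ 0.0181585.
Then 2/(1+√(1−ρ_J²)) = 2/(1+0.0181585); ω* = 2/1.0181585 = 1.9643307.
[ρ_SOR] ω* − 1 = 0.9643307.
(0.9643307)^m ≤ 10^{−3}  ⇒  m·ln(0.9643307) ≤ −3·ln10  ⇒  m ≥ 190.186  ⇒  m = 191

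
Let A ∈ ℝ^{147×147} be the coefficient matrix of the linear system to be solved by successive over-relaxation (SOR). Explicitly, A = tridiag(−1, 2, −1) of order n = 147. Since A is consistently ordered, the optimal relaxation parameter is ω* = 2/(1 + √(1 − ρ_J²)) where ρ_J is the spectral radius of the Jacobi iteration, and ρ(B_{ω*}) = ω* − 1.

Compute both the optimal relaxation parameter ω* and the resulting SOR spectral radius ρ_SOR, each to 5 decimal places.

ω* = 1.95843, ρ_SOR = 0.95843

spectrum of D⁻¹(L+U) = {cos(kπ/148) : 1≤k≤147}; ρ_J = cos(π/148) = 0.99977.
root = sin(π/148) = 0.021225  (since 1−cos² = sin²).
ω* = 2/(1 + 0.021225) = 2/1.021225 = 1.95843.
[ρ_SOR] ω* − 1 = 0.95843.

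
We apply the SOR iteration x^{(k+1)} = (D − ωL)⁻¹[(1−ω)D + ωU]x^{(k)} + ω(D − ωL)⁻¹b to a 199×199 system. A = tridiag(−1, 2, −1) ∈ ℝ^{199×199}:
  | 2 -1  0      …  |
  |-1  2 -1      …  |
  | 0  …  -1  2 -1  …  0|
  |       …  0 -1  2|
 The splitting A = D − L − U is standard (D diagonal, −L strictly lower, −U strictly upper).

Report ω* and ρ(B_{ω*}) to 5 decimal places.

ω* = 1.96907, ρ_SOR = 0.96907

ρ_J = max_k |cos(kπ/200)| = cos(π/200) = 0.99988
root = sin(π/200) = 0.015707  (since 1−cos² = sin²).
[ω*] 2 ÷ (1 + 0.015707) = 2 ÷ 1.015707 = 1.96907.
Hence ρ(B_{ω*}) = 1.96907 − 1 = 0.96907.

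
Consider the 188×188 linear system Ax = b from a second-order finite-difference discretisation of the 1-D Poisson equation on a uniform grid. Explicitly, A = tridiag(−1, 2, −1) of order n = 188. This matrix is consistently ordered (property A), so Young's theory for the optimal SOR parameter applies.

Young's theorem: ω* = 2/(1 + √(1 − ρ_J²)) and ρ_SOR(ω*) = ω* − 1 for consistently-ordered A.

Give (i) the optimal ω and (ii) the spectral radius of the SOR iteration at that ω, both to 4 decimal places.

ω* = 1.9673, ρ_SOR = 0.9673

½·tridiag(1,0,1) at n=188: λ_k = cos(kπ/189); max |λ| at k=1 ⇒ ρ_J = cos(π/189) ≈ 0.9999.
√(1−ρ_J²) = |sin(π/189)| = 0.01662
ω* = 2 / (1 + 0.01662) = 2 / 1.01662 ≈ 1.9673.
ρ_SOR = ω* − 1 = 1.9673 − 1 = 0.9673.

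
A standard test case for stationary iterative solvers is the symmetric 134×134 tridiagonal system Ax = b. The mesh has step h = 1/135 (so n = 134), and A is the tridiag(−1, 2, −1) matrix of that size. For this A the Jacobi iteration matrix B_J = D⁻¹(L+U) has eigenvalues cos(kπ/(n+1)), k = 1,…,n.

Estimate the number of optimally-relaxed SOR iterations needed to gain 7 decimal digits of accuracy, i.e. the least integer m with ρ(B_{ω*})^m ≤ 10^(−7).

m = 347

With n=134, ρ(Jacobi) = cos(π/135) = 0.9997292.
√(1−ρ_J²) simplifies to sin(π/135) = 0.0232690.
So ω* = 2/1.0232690 = 1.9545203 (Young).
and ρ(B_{ω*}) = 1.9545203 − 1 = 0.9545203.
(0.9545203)^m ≤ 10^{−7}  ⇒  m·ln(0.9545203) ≤ −7·ln10  ⇒  m ≥ 346.280  ⇒  m = 347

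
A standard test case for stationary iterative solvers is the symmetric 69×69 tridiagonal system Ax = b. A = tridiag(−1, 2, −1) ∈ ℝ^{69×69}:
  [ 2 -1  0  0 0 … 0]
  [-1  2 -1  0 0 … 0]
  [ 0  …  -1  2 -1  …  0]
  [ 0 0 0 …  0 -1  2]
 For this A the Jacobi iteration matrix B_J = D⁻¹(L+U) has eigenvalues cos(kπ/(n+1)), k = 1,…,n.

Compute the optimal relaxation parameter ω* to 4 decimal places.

ω* = 1.9141

With n=69, ρ(Jacobi) = cos(π/70) = 0.9990.
√(1−ρ_J²) simplifies to sin(π/70) = 0.04486.
ω* = 2/(1 + 0.04486) = 2/1.04486 = 1.9141.
[ρ_SOR] ω* − 1 = 0.9141.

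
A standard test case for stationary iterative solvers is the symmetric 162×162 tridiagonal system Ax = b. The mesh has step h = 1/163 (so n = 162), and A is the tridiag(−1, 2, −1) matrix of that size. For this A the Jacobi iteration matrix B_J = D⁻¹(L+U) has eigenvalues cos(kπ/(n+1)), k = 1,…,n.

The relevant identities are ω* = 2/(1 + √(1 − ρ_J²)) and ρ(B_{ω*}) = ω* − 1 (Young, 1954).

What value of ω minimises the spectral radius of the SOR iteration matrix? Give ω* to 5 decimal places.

½·tridiag(1,0,1) at n=162: λ_k = cos(kπ/163); max |λ| at k=1 ⇒ ρ_J = cos(π/163) ≈ 0.99981.
root = sin(π/163) = 0.019272  (since 1−cos² = sin²).
Then 2/(1+√(1−ρ_J²)) = 2/(1+0.019272); ω* = 2/1.019272 = 1.96218.
ρ_SOR = ω* − 1 ≈ 0.96218.

ω* = 1.96218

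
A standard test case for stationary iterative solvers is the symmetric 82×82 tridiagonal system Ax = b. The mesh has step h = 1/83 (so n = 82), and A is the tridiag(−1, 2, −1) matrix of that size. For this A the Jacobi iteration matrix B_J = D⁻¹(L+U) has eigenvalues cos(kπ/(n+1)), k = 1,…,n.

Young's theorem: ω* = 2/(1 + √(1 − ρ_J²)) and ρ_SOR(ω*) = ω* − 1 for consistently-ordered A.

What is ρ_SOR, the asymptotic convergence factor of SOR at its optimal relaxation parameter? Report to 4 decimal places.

ρ_SOR = 0.9271

ρ_J = max_k |cos(kπ/83)| = cos(π/83) = 0.9993
√(1 − cos²(π/83)) = sin(π/83) ≈ 0.03784.
So ω* = 2/1.03784 = 1.9271 (Young).
ρ_SOR = ω* − 1 ≈ 0.9271.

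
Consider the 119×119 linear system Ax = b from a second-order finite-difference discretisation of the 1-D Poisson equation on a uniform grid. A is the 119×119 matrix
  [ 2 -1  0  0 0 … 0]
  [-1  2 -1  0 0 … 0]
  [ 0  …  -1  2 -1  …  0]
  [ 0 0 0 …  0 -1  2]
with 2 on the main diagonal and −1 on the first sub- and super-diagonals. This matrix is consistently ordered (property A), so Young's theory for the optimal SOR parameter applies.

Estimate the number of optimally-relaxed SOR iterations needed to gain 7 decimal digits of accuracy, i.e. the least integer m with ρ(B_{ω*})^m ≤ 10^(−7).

m = 308

With n=119, ρ(Jacobi) = cos(π/120) = 0.9996573.
1 − cos²(π/120) = sin²(π/120) ⇒ √(1−ρ_J²) = sin(π/120) = 0.0261769.
Young: ω* = 2/(1+√(1−ρ_J²)) = 2/(1+0.0261769) = 2/1.0261769 = 1.9489817.
ρ_SOR = ω* − 1 = 1.9489817 − 1 = 0.9489817.
Need (0.9489817)^m ≤ 10^(−7): m ≥ 7·ln10/|ln 0.9489817| = 16.1181/0.0523658 = 307.798 ⇒ m = 308.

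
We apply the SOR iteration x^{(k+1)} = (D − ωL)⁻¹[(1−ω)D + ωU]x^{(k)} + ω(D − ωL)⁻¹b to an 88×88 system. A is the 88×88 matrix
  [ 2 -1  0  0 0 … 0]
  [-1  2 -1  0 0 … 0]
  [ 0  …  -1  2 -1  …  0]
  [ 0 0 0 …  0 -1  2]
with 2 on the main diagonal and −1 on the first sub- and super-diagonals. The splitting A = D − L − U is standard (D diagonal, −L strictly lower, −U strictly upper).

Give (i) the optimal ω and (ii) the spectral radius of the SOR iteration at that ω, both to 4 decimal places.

½·tridiag(1,0,1) at n=88: λ_k = cos(kπ/89); max |λ| at k=1 ⇒ ρ_J = cos(π/89) ≈ 0.9994.
√(1−ρ_J²) simplifies to sin(π/89) = 0.03529.
ω* = 2 / (1 + 0.03529) = 2 / 1.03529 ≈ 1.9318.
and ρ(B_{ω*}) = 1.9318 − 1 = 0.9318.

ω* = 1.9318, ρ_SOR = 0.9318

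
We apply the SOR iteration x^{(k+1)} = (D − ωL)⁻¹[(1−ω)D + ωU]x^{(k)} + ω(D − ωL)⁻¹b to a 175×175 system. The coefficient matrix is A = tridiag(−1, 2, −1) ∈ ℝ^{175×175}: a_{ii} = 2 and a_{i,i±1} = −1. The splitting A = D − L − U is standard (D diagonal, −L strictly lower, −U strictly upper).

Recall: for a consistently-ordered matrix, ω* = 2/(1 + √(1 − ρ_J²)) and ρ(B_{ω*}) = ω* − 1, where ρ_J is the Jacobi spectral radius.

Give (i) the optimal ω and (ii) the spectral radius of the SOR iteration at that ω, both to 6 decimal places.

With n=175, ρ(Jacobi) = cos(π/176) = 0.999841.
√(1−ρ_J²) simplifies to sin(π/176) = 0.0178490.
ω* = 2/(1+0.0178490) = 1.964928
ρ_SOR = ω* − 1 ≈ 0.964928.

ω* = 1.964928, ρ_SOR = 0.964928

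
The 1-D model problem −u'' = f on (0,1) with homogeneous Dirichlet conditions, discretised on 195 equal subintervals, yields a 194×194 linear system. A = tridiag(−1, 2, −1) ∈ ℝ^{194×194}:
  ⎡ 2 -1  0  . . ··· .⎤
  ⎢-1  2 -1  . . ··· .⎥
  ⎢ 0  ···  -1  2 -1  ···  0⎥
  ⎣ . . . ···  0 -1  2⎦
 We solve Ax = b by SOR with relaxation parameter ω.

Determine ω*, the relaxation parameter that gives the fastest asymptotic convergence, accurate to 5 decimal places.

ω* = 1.96829

[ρ_J] n=194: ρ(B_J) = cos(π/(n+1)) = cos(π/195) = 0.99987.
1 − cos²(π/195) = sin²(π/195) ⇒ √(1−ρ_J²) = sin(π/195) = 0.016110.
ω* = 2 / (1 + 0.016110) = 2 / 1.016110 ≈ 1.96829.
At ω = 1.96829 every |λ(B_ω)| = ω−1, so ρ_SOR = 0.96829.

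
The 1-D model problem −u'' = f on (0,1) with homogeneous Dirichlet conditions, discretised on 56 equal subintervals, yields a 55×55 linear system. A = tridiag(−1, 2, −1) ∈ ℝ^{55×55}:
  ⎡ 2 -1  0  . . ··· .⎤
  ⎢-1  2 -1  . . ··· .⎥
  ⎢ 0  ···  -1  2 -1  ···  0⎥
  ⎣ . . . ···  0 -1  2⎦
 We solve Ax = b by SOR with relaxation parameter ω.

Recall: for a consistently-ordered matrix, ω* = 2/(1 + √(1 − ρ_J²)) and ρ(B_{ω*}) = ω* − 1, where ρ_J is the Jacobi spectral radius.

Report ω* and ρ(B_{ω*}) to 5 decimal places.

ω* = 1.89381, ρ_SOR = 0.89381

[ρ_J] n=55: ρ(B_J) = cos(π/(n+1)) = cos(π/56) = 0.99843.
root = sin(π/56) = 0.056070  (since 1−cos² = sin²).
Then 2/(1+√(1−ρ_J²)) = 2/(1+0.056070); ω* = 2/1.056070 = 1.89381.
[ρ_SOR] ω* − 1 = 0.89381.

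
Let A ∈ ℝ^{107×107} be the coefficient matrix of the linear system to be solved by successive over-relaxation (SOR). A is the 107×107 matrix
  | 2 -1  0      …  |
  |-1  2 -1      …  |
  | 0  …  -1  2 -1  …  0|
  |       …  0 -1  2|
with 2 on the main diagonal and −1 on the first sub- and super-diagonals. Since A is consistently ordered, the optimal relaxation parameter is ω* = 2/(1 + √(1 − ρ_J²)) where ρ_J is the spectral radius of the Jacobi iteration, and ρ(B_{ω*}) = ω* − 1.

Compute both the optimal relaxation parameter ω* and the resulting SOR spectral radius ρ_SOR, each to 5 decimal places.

With n=107, ρ(Jacobi) = cos(π/108) = 0.99958.
root = sin(π/108) = 0.029085  (since 1−cos² = sin²).
So ω* = 2/1.029085 = 1.94347 (Young).
ρ(B_{ω*}) = ω*−1 = 0.94347

ω* = 1.94347, ρ_SOR = 0.94347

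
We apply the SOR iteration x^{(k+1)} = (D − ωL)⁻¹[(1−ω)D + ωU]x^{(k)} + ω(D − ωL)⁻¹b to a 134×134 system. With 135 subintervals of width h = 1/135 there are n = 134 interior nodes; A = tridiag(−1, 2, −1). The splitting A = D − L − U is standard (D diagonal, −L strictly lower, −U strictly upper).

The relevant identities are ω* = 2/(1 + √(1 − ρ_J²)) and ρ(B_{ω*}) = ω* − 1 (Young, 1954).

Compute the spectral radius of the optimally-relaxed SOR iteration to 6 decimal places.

½·tridiag(1,0,1) at n=134: λ_k = cos(kπ/135); max |λ| at k=1 ⇒ ρ_J = cos(π/135) ≈ 0.999729.
root = sin(π/135) = 0.0232690  (since 1−cos² = sin²).
So ω* = 2/1.0232690 = 1.954520 (Young).
Hence ρ(B_{ω*}) = 1.954520 − 1 = 0.954520.

ρ_SOR = 0.954520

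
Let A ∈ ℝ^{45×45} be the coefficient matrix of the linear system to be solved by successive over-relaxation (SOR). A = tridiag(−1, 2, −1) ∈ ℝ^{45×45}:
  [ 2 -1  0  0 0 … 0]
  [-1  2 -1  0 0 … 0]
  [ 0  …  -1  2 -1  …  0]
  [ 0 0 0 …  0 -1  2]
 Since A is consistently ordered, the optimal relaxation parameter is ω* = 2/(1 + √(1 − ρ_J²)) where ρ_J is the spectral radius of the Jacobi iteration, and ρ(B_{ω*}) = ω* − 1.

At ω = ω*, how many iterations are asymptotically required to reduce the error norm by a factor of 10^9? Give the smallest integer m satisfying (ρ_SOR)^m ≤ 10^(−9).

n=45: λ(B_J) = 1 − λ(A)/2 = cos(kπ/46); k=1 gives ρ_J = 0.9976688.
√(1−ρ_J²) = |sin(π/46)| = 0.0682424
[ω*] 2 ÷ (1 + 0.0682424) = 2 ÷ 1.0682424 = 1.8722342.
ρ_SOR = ω* − 1 ≈ 0.8722342.
m ≥ 9·ln10 / (−ln 0.8722342) = 151.600; smallest integer m = 152.

m = 152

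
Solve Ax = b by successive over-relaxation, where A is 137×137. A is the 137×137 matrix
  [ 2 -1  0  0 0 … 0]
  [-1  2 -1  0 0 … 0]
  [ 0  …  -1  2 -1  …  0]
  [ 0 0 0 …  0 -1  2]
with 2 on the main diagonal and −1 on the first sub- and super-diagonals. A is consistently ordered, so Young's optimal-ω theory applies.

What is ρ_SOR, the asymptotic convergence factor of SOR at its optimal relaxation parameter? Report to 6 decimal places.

ρ_SOR = 0.955487

spectrum of D⁻¹(L+U) = {cos(kπ/138) : 1≤k≤137}; ρ_J = cos(π/138) = 0.999741.
√(1−ρ_J²) = |sin(π/138)| = 0.0227632
[ω*] 2 ÷ (1 + 0.0227632) = 2 ÷ 1.0227632 = 1.955487.
[ρ_SOR] ω* − 1 = 0.955487.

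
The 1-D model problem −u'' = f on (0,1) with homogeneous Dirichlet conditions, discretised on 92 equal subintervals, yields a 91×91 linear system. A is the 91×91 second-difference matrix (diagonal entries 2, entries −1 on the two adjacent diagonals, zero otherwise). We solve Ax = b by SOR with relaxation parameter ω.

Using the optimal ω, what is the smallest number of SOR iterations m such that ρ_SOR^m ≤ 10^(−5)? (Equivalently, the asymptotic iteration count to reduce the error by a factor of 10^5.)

m = 169

B_J for the 91×91 system has eigenvalues cos(kπ/92); ρ_J = cos(π/92) = 0.9994170.
√(1−ρ_J²) simplifies to sin(π/92) = 0.0341411.
ω* = 2/(1+0.0341411) = 1.9339721
and ρ(B_{ω*}) = 1.9339721 − 1 = 0.9339721.
ρ_SOR^m ≤ 10^(−5) ⇔ m ≥ 5·ln10/(−ln 0.9339721) = 11.5129/0.0683087 = 168.542; m = ⌈168.542⌉ = 169.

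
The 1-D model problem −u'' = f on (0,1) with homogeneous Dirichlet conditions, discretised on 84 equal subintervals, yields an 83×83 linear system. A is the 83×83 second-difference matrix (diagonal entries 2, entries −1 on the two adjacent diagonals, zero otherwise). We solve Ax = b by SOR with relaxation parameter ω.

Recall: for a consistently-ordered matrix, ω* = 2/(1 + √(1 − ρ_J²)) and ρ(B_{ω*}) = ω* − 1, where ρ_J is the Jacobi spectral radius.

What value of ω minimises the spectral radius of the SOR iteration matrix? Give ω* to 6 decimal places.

ω* = 1.927913

spectrum of D⁻¹(L+U) = {cos(kπ/84) : 1≤k≤83}; ρ_J = cos(π/84) = 0.999301.
√(1 − cos²(π/84)) = sin(π/84) ≈ 0.0373912.
ω* = 2/(1+0.0373912) = 1.927913
ρ_SOR = ω* − 1 ≈ 0.927913.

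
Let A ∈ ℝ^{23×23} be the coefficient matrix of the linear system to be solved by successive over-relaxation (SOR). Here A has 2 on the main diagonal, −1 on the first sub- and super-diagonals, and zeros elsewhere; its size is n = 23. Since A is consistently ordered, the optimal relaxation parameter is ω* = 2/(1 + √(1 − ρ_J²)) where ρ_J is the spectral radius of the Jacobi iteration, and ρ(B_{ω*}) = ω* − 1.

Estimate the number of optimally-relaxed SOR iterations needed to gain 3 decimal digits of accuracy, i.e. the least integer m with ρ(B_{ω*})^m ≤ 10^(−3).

m = 27

½·tridiag(1,0,1) at n=23: λ_k = cos(kπ/24); max |λ| at k=1 ⇒ ρ_J = cos(π/24) ≈ 0.9914449.
root = sin(π/24) = 0.1305262  (since 1−cos² = sin²).
Young: ω* = 2/(1+√(1−ρ_J²)) = 2/(1+0.1305262) = 2/1.1305262 = 1.7690877.
At ω = 1.7690877 every |λ(B_ω)| = ω−1, so ρ_SOR = 0.7690877.
For 3 digits: m = 3·ln10 / (−ln 0.7690877) = 6.90776/0.26255 = 26.310; round up → m = 27.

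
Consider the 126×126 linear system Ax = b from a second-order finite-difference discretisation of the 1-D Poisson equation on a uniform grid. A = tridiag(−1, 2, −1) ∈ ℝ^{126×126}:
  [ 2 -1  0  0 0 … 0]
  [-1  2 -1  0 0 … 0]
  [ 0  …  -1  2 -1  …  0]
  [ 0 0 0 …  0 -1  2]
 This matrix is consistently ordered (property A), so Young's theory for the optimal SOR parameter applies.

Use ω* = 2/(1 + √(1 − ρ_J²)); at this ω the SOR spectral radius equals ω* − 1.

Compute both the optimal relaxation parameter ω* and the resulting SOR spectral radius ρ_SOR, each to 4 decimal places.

n=126: λ(B_J) = 1 − λ(A)/2 = cos(kπ/127); k=1 gives ρ_J = 0.9997.
√(1−ρ_J²) simplifies to sin(π/127) = 0.02473.
Young: ω* = 2/(1+√(1−ρ_J²)) = 2/(1+0.02473) = 2/1.02473 = 1.9517.
[ρ_SOR] ω* − 1 = 0.9517.

ω* = 1.9517, ρ_SOR = 0.9517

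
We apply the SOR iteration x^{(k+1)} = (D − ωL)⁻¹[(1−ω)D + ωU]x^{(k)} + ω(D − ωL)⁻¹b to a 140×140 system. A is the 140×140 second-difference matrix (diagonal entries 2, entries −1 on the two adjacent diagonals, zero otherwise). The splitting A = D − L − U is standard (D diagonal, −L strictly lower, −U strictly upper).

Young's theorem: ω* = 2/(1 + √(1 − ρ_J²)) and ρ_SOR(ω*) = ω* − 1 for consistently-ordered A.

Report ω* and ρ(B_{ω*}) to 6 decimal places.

ω* = 1.956413, ρ_SOR = 0.956413

spectrum of D⁻¹(L+U) = {cos(kπ/141) : 1≤k≤140}; ρ_J = cos(π/141) = 0.999752.
1 − cos²(π/141) = sin²(π/141) ⇒ √(1−ρ_J²) = sin(π/141) = 0.0222790.
[ω*] 2 ÷ (1 + 0.0222790) = 2 ÷ 1.0222790 = 1.956413.
Hence ρ(B_{ω*}) = 1.956413 − 1 = 0.956413.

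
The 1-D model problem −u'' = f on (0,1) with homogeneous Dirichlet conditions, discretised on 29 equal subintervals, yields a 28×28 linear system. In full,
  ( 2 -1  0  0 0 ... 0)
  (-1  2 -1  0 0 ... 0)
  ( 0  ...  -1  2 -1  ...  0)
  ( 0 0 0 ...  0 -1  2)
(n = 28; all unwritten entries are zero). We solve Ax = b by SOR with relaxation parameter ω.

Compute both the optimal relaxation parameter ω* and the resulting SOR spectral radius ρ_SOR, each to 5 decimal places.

ω* = 1.80486, ρ_SOR = 0.80486

n=28: λ(B_J) = 1 − λ(A)/2 = cos(kπ/29); k=1 gives ρ_J = 0.99414.
√(1 − cos²(π/29)) = sin(π/29) ≈ 0.108119.
[ω*] 2 ÷ (1 + 0.108119) = 2 ÷ 1.108119 = 1.80486.
and ρ(B_{ω*}) = 1.80486 − 1 = 0.80486.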